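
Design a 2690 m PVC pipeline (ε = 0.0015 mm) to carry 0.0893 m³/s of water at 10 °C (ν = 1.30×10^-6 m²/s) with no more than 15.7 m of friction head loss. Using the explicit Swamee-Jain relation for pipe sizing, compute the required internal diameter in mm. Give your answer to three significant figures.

D ≈ 281 mm

Swamee-Jain (Type III): D = 0.66·[ε^1.25·(LQ²/(gh_f))^4.75 + ν·Q^9.4·(L/(gh_f))^5.2]^0.04
LQ²/(gh_f) = 0.1393; L/(gh_f) = 17.47
Term 1 = ε^1.25·(…)^4.75 = 4.50×10^-12; Term 2 = ν·Q^9.4·(…)^5.2 = 5.14×10^-10
D = 0.66·(4.50×10^-12 + 5.14×10^-10)^0.04 = 0.2806 m = 281 mm
Check: V = 1.44 m/s, Re = 3.12×10^5, f = 0.01434, h_f = 14.6 m ≈ 15.7 m ✓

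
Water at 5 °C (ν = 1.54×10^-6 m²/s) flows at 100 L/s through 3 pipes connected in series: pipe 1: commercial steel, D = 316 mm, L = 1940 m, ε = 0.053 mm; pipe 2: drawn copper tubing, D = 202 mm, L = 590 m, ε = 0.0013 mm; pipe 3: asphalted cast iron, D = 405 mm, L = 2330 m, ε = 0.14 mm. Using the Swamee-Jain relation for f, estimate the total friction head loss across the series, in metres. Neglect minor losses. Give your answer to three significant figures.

H ≈ 31.3 m

Pipe 1: V = 1.275 m/s, Re = 2.62×10^5, ε/D = 1.68×10^-4, f = 0.01631, h_1 = f(L/D)V²/2g = 8.299 m
Pipe 2: V = 3.120 m/s, Re = 4.09×10^5, ε/D = 6.44×10^-6, f = 0.01366, h_2 = f(L/D)V²/2g = 19.81 m
Pipe 3: V = 0.7762 m/s, Re = 2.04×10^5, ε/D = 3.46×10^-4, f = 0.01803, h_3 = f(L/D)V²/2g = 3.186 m
Series → Q common, losses add: H = Σh = 31.29 m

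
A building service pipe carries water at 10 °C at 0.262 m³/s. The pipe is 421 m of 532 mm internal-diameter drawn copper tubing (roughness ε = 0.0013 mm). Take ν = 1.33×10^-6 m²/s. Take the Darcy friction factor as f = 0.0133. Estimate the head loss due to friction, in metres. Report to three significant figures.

V = 4Q/(πD²) = 4·0.262/(π·0.532²) = 1.179 m/s
h_f = f(L/D)V²/(2g) = 0.01330·(421/0.532)·1.179²/(2·9.81) = 0.7452 m

h_f ≈ 0.745 m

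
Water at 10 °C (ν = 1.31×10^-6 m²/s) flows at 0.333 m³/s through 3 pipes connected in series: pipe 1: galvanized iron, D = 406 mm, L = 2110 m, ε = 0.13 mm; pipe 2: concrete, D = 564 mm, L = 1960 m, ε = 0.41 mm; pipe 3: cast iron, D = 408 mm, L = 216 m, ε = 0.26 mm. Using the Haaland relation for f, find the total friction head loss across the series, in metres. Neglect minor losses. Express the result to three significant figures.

Pipe 1: V = 2.572 m/s, Re = 7.97×10^5, ε/D = 3.20×10^-4, f = 0.01592, h_1 = f(L/D)V²/2g = 27.91 m
Pipe 2: V = 1.333 m/s, Re = 5.74×10^5, ε/D = 7.27×10^-4, f = 0.01880, h_2 = f(L/D)V²/2g = 5.917 m
Pipe 3: V = 2.547 m/s, Re = 7.93×10^5, ε/D = 6.37×10^-4, f = 0.01814, h_3 = f(L/D)V²/2g = 3.176 m
Series → Q common, losses add: H = Σh = 37.00 m

H ≈ 37.0 m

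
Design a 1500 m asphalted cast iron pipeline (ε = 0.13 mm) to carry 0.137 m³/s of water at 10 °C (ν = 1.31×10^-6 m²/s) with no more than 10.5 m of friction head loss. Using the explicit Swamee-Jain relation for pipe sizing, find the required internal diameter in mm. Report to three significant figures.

Swamee-Jain (Type III): D = 0.66·[ε^1.25·(LQ²/(gh_f))^4.75 + ν·Q^9.4·(L/(gh_f))^5.2]^0.04
LQ²/(gh_f) = 0.2733; L/(gh_f) = 14.56
Term 1 = ε^1.25·(…)^4.75 = 2.93×10^-8; Term 2 = ν·Q^9.4·(…)^5.2 = 1.13×10^-8
D = 0.66·(2.93×10^-8 + 1.13×10^-8)^0.04 = 0.3341 m = 334 mm
Check: V = 1.56 m/s, Re = 3.99×10^5, f = 0.01729, h_f = 9.66 m ≈ 10.5 m ✓

D ≈ 334 mm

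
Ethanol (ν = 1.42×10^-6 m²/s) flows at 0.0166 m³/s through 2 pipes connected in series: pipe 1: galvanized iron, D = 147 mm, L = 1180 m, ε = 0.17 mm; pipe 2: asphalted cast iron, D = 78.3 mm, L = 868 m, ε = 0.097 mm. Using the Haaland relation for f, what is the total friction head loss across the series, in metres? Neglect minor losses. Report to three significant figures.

H ≈ 156 m

Pipe 1: V = 0.9781 m/s, Re = 1.01×10^5, ε/D = 0.00116, f = 0.02247, h_1 = f(L/D)V²/2g = 8.796 m
Pipe 2: V = 3.447 m/s, Re = 1.90×10^5, ε/D = 0.00124, f = 0.02187, h_2 = f(L/D)V²/2g = 146.9 m
Series → Q common, losses add: H = Σh = 155.7 m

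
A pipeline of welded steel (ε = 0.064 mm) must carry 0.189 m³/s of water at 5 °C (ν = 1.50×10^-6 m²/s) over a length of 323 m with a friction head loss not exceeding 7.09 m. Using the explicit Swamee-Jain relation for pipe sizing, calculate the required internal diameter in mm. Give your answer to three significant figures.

Swamee-Jain (Type III): D = 0.66·[ε^1.25·(LQ²/(gh_f))^4.75 + ν·Q^9.4·(L/(gh_f))^5.2]^0.04
LQ²/(gh_f) = 0.1659; L/(gh_f) = 4.644
Term 1 = ε^1.25·(…)^4.75 = 1.13×10^-9; Term 2 = ν·Q^9.4·(…)^5.2 = 6.96×10^-10
D = 0.66·(1.13×10^-9 + 6.96×10^-10)^0.04 = 0.2951 m = 295 mm
Check: V = 2.76 m/s, Re = 5.44×10^5, f = 0.01556, h_f = 6.63 m ≈ 7.09 m ✓

D ≈ 295 mm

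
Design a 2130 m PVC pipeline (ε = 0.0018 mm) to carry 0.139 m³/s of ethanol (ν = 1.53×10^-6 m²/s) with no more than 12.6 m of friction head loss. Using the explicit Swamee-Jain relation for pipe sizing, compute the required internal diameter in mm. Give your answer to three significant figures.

Swamee-Jain (Type III): D = 0.66·[ε^1.25·(LQ²/(gh_f))^4.75 + ν·Q^9.4·(L/(gh_f))^5.2]^0.04
LQ²/(gh_f) = 0.3329; L/(gh_f) = 17.23
Term 1 = ε^1.25·(…)^4.75 = 3.55×10^-10; Term 2 = ν·Q^9.4·(…)^5.2 = 3.61×10^-8
D = 0.66·(3.55×10^-10 + 3.61×10^-8)^0.04 = 0.3327 m = 333 mm
Check: V = 1.60 m/s, Re = 3.48×10^5, f = 0.01405, h_f = 11.7 m ≈ 12.6 m ✓

D ≈ 333 mm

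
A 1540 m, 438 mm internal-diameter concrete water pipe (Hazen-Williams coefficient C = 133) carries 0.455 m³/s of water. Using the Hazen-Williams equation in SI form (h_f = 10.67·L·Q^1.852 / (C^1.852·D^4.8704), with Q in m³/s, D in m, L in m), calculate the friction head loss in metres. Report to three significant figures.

h_f ≈ 24.8 m

h_f = 10.67·1540·0.455^1.852 / (133^1.852·0.438^4.8704) = 24.84 m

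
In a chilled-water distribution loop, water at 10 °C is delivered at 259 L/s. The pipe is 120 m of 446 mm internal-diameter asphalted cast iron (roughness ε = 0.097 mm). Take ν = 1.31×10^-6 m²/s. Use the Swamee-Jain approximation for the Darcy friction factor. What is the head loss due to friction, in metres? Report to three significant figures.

V = 4Q/(πD²) = 4·0.259/(π·0.446²) = 1.658 m/s
Re = VD/ν = 1.658·0.446/1.31×10^-6 = 5.64×10^5 → turbulent
ε/D = 0.097/446 = 2.17×10^-4
Swamee-Jain: f = 0.01552
h_f = f(L/D)V²/(2g) = 0.01552·(120/0.446)·1.658²/(2·9.81) = 0.5851 m

h_f ≈ 0.585 m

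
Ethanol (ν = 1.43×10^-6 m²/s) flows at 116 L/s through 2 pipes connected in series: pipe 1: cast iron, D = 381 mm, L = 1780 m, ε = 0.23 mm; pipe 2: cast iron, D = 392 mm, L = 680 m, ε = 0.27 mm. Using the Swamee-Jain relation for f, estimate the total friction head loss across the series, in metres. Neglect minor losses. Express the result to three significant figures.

Pipe 1: V = 1.017 m/s, Re = 2.71×10^5, ε/D = 6.04×10^-4, f = 0.01902, h_1 = f(L/D)V²/2g = 4.690 m
Pipe 2: V = 0.9612 m/s, Re = 2.63×10^5, ε/D = 6.89×10^-4, f = 0.01949, h_2 = f(L/D)V²/2g = 1.592 m
Series → Q common, losses add: H = Σh = 6.282 m

H ≈ 6.28 m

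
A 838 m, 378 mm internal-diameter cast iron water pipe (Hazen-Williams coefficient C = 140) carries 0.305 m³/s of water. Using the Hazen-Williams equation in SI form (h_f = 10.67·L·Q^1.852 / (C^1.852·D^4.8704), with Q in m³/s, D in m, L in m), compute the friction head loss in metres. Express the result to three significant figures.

h_f ≈ 12.0 m

h_f = 10.67·838·0.305^1.852 / (140^1.852·0.378^4.8704) = 12.01 m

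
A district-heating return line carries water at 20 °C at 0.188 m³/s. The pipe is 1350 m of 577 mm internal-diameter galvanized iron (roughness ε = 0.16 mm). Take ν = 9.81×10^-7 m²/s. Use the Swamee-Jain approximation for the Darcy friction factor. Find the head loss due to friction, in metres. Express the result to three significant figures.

h_f ≈ 1.01 m

V = 4Q/(πD²) = 4·0.188/(π·0.577²) = 0.7190 m/s
Re = VD/ν = 0.7190·0.577/9.81×10^-7 = 4.23×10^5 → turbulent
ε/D = 0.16/577 = 2.77×10^-4
Swamee-Jain: f = 0.01640
h_f = f(L/D)V²/(2g) = 0.01640·(1350/0.577)·0.7190²/(2·9.81) = 1.011 m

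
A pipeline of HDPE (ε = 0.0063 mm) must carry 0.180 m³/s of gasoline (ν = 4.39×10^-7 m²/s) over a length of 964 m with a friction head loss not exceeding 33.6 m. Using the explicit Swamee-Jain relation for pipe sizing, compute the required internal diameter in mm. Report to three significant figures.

Swamee-Jain (Type III): D = 0.66·[ε^1.25·(LQ²/(gh_f))^4.75 + ν·Q^9.4·(L/(gh_f))^5.2]^0.04
LQ²/(gh_f) = 0.09476; L/(gh_f) = 2.925
Term 1 = ε^1.25·(…)^4.75 = 4.35×10^-12; Term 2 = ν·Q^9.4·(…)^5.2 = 1.16×10^-11
D = 0.66·(4.35×10^-12 + 1.16×10^-11)^0.04 = 0.2442 m = 244 mm
Check: V = 3.84 m/s, Re = 2.14×10^6, f = 0.01116, h_f = 33.2 m ≈ 33.6 m ✓

D ≈ 244 mm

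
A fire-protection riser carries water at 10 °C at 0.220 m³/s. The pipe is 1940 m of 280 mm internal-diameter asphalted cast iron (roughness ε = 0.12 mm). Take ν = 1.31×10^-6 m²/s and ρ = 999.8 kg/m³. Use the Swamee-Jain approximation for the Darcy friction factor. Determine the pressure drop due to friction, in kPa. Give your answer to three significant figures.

Δp ≈ 750 kPa

V = 4Q/(πD²) = 4·0.220/(π·0.280²) = 3.573 m/s
Re = VD/ν = 3.573·0.280/1.31×10^-6 = 7.64×10^5 → turbulent
ε/D = 0.12/280 = 4.29×10^-4
Swamee-Jain: f = 0.01697
h_f = f(L/D)V²/(2g) = 0.01697·(1940/0.280)·3.573²/(2·9.81) = 76.48 m
Δp = ρg·h_f = 999.8·9.81·76.48 = 750.1 kPa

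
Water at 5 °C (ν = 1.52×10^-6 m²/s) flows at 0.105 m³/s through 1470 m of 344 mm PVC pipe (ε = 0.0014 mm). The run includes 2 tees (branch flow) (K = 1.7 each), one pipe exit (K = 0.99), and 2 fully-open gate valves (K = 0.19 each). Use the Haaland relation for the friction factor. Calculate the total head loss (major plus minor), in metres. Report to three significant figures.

V = 4Q/(πD²) = 1.130 m/s; V²/2g = 0.06505 m
Re = 2.56×10^5, ε/D = 4.07×10^-6 → f = 0.01481 (Haaland)
Major: h_f = f(L/D)·V²/2g = 0.01481·4273·0.06505 = 4.117 m
Minor: ΣK = 4.77; h_m = ΣK·V²/2g = 0.3103 m
Total H_L = 4.117 + 0.3103 = 4.428 m

H_L ≈ 4.43 m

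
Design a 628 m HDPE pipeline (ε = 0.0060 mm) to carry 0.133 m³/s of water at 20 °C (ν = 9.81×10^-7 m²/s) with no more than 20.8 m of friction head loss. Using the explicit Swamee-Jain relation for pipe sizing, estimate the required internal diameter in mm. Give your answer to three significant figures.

D ≈ 226 mm

Swamee-Jain (Type III): D = 0.66·[ε^1.25·(LQ²/(gh_f))^4.75 + ν·Q^9.4·(L/(gh_f))^5.2]^0.04
LQ²/(gh_f) = 0.05444; L/(gh_f) = 3.078
Term 1 = ε^1.25·(…)^4.75 = 2.94×10^-13; Term 2 = ν·Q^9.4·(…)^5.2 = 1.97×10^-12
D = 0.66·(2.94×10^-13 + 1.97×10^-12)^0.04 = 0.2258 m = 226 mm
Check: V = 3.32 m/s, Re = 7.64×10^5, f = 0.01268, h_f = 19.8 m ≈ 20.8 m ✓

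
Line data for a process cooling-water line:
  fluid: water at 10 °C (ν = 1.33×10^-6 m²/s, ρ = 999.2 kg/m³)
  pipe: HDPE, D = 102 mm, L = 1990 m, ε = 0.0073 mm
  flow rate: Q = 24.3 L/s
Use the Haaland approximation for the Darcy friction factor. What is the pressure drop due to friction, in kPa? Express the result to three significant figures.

Δp ≈ 1350 kPa

V = 4Q/(πD²) = 4·0.0243/(π·0.102²) = 2.974 m/s
Re = VD/ν = 2.974·0.102/1.33×10^-6 = 2.28×10^5 → turbulent
ε/D = 0.0073/102 = 7.16×10^-5
Haaland: f = 0.01564
h_f = f(L/D)V²/(2g) = 0.01564·(1990/0.102)·2.974²/(2·9.81) = 137.5 m
Δp = ρg·h_f = 999.2·9.81·137.5 = 1348 kPa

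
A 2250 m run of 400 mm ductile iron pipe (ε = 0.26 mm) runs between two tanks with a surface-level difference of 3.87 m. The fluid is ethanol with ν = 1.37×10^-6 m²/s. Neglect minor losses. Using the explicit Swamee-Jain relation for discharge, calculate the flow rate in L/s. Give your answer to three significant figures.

Q ≈ 105 L/s

Swamee-Jain (Type II): Q = -0.965·√(gD⁵h_f/L)·ln[ε/(3.7D) + √(3.17ν²L/(gD³h_f))]
√(gD⁵h_f/L) = √(9.81·0.400⁵·3.87/2250) = 0.01314
ε/(3.7D) = 1.76×10^-4; √(3.17ν²L/(gD³h_f)) = 7.42×10^-5
Q = -0.965·0.01314·ln(2.499×10^-4) = 0.1052 m³/s
Check: V = 0.837 m/s, Re = 2.44×10^5, f = 0.01939, h_f = 3.90 m ≈ 3.87 m ✓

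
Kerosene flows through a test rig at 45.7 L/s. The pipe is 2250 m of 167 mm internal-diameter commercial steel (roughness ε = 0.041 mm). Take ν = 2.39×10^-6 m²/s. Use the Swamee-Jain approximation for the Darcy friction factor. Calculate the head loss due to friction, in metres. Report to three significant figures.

h_f ≈ 54.3 m

V = 4Q/(πD²) = 4·0.0457/(π·0.167²) = 2.086 m/s
Re = VD/ν = 2.086·0.167/2.39×10^-6 = 1.46×10^5 → turbulent
ε/D = 0.041/167 = 2.46×10^-4
Swamee-Jain: f = 0.01818
h_f = f(L/D)V²/(2g) = 0.01818·(2250/0.167)·2.086²/(2·9.81) = 54.34 m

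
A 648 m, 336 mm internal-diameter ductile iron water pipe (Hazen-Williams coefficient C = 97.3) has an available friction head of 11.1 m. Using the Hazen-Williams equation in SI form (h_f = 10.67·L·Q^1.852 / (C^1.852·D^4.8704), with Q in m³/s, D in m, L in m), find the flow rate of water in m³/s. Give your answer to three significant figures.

Q ≈ 0.171 m³/s

Rearranging: Q = [h_f·C^1.852·D^4.8704 / (10.67·L)]^(1/1.852)
Q = [11.1·97.3^1.852·0.336^4.8704 / (10.67·648)]^0.540 = 0.1712 m³/s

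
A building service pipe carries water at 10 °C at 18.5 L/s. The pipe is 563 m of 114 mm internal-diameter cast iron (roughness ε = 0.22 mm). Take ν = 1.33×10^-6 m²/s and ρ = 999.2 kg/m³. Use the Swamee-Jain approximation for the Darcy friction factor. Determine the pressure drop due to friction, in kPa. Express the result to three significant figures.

V = 4Q/(πD²) = 4·0.0185/(π·0.114²) = 1.812 m/s
Re = VD/ν = 1.812·0.114/1.33×10^-6 = 1.55×10^5 → turbulent
ε/D = 0.22/114 = 0.00193
Swamee-Jain: f = 0.02455
h_f = f(L/D)V²/(2g) = 0.02455·(563/0.114)·1.812²/(2·9.81) = 20.30 m
Δp = ρg·h_f = 999.2·9.81·20.30 = 199.0 kPa

Δp ≈ 199 kPa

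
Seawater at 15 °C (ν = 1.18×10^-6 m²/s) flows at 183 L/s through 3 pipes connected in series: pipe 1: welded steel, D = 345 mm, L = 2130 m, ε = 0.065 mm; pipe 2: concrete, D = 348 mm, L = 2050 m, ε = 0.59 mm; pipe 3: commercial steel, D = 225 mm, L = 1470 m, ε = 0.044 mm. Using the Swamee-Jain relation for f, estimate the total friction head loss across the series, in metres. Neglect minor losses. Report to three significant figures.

Pipe 1: V = 1.958 m/s, Re = 5.72×10^5, ε/D = 1.88×10^-4, f = 0.01523, h_1 = f(L/D)V²/2g = 18.36 m
Pipe 2: V = 1.924 m/s, Re = 5.67×10^5, ε/D = 0.00170, f = 0.02290, h_2 = f(L/D)V²/2g = 25.45 m
Pipe 3: V = 4.603 m/s, Re = 8.78×10^5, ε/D = 1.96×10^-4, f = 0.01484, h_3 = f(L/D)V²/2g = 104.7 m
Series → Q common, losses add: H = Σh = 148.5 m

H ≈ 148 m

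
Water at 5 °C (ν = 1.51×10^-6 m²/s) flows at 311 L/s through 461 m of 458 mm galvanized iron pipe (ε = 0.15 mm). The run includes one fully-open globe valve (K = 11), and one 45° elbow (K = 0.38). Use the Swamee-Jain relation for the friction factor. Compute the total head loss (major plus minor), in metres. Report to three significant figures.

V = 4Q/(πD²) = 1.888 m/s; V²/2g = 0.1816 m
Re = 5.73×10^5, ε/D = 3.28×10^-4 → f = 0.01645 (Swamee-Jain)
Major: h_f = f(L/D)·V²/2g = 0.01645·1007·0.1816 = 3.007 m
Minor: ΣK = 11.4; h_m = ΣK·V²/2g = 2.067 m
Total H_L = 3.007 + 2.067 = 5.074 m

H_L ≈ 5.07 m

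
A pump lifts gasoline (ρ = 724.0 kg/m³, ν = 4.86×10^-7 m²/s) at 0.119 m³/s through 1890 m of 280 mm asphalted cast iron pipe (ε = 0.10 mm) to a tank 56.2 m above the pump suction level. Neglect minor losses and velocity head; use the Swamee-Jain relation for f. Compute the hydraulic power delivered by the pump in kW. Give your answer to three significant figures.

V = 4Q/(πD²) = 1.933 m/s; Re = 1.11×10^6; ε/D = 3.57×10^-4; f = 0.01618
h_f = f(L/D)V²/2g = 20.79 m
Total head H = z + h_f = 56.2 + 20.79 = 76.99 m
P_hyd = ρgQH = 724.0·9.81·0.119·76.99 = 65.07 kW

P_hyd ≈ 65.1 kW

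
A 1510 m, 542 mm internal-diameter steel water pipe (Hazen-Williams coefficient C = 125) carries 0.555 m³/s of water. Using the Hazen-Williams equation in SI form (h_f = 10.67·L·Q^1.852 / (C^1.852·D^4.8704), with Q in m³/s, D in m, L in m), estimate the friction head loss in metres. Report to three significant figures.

h_f = 10.67·1510·0.555^1.852 / (125^1.852·0.542^4.8704) = 13.98 m

h_f ≈ 14.0 m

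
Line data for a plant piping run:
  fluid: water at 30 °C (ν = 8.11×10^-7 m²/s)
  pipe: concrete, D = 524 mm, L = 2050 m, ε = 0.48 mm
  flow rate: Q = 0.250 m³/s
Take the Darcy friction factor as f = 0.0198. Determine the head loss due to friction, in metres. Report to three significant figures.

V = 4Q/(πD²) = 4·0.250/(π·0.524²) = 1.159 m/s
h_f = f(L/D)V²/(2g) = 0.01980·(2050/0.524)·1.159²/(2·9.81) = 5.306 m

h_f ≈ 5.31 m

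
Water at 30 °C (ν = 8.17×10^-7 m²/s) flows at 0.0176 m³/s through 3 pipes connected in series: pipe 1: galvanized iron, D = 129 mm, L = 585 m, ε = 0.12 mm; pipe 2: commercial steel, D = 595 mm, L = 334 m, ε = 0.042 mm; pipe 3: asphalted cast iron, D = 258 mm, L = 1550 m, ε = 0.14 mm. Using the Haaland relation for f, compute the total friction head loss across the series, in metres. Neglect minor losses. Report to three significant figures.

H ≈ 9.32 m

Pipe 1: V = 1.347 m/s, Re = 2.13×10^5, ε/D = 9.30×10^-4, f = 0.02056, h_1 = f(L/D)V²/2g = 8.617 m
Pipe 2: V = 0.06330 m/s, Re = 4.61×10^4, ε/D = 7.06×10^-5, f = 0.02128, h_2 = f(L/D)V²/2g = 0.002439 m
Pipe 3: V = 0.3367 m/s, Re = 1.06×10^5, ε/D = 5.43×10^-4, f = 0.02009, h_3 = f(L/D)V²/2g = 0.6973 m
Series → Q common, losses add: H = Σh = 9.317 m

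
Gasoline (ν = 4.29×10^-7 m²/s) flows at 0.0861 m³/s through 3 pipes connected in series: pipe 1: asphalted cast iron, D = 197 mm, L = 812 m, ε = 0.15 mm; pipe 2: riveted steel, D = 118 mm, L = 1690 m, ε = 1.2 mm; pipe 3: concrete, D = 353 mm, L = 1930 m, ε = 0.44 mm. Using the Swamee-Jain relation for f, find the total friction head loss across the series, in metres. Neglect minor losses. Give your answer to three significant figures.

Pipe 1: V = 2.825 m/s, Re = 1.30×10^6, ε/D = 7.61×10^-4, f = 0.01877, h_1 = f(L/D)V²/2g = 31.46 m
Pipe 2: V = 7.873 m/s, Re = 2.17×10^6, ε/D = 0.0102, f = 0.03817, h_2 = f(L/D)V²/2g = 1727 m
Pipe 3: V = 0.8798 m/s, Re = 7.24×10^5, ε/D = 0.00125, f = 0.02119, h_3 = f(L/D)V²/2g = 4.570 m
Series → Q common, losses add: H = Σh = 1763 m

H ≈ 1760 m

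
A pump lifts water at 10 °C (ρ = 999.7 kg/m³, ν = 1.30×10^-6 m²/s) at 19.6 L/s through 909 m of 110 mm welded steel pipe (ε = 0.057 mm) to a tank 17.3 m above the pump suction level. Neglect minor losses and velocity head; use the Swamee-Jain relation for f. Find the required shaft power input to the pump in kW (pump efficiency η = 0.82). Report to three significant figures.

P_shaft ≈ 12.1 kW

V = 4Q/(πD²) = 2.062 m/s; Re = 1.75×10^5; ε/D = 5.18×10^-4; f = 0.01927
h_f = f(L/D)V²/2g = 34.52 m
Total head H = z + h_f = 17.3 + 34.52 = 51.82 m
P_hyd = ρgQH = 999.7·9.81·0.0196·51.82 = 9.961 kW
P_shaft = P_hyd/η = 9.961/0.82 = 12.15 kW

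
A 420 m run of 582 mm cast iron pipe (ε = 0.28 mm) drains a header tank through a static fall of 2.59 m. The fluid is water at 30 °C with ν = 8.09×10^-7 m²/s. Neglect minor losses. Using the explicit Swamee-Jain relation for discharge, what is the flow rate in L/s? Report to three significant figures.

Swamee-Jain (Type II): Q = -0.965·√(gD⁵h_f/L)·ln[ε/(3.7D) + √(3.17ν²L/(gD³h_f))]
√(gD⁵h_f/L) = √(9.81·0.582⁵·2.59/420) = 0.06356
ε/(3.7D) = 1.30×10^-4; √(3.17ν²L/(gD³h_f)) = 1.32×10^-5
Q = -0.965·0.06356·ln(1.432×10^-4) = 0.5429 m³/s
Check: V = 2.04 m/s, Re = 1.47×10^6, f = 0.01700, h_f = 2.60 m ≈ 2.59 m ✓

Q ≈ 543 L/s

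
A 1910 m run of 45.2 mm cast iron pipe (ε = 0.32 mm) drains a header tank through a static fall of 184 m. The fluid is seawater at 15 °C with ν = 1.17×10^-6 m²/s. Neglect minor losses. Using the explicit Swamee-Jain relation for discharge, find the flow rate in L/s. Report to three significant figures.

Swamee-Jain (Type II): Q = -0.965·√(gD⁵h_f/L)·ln[ε/(3.7D) + √(3.17ν²L/(gD³h_f))]
√(gD⁵h_f/L) = √(9.81·0.0452⁵·184/1910) = 4.223×10^-4
ε/(3.7D) = 0.00191; √(3.17ν²L/(gD³h_f)) = 2.23×10^-4
Q = -0.965·4.223×10^-4·ln(0.002136) = 0.002505 m³/s
Check: V = 1.56 m/s, Re = 6.03×10^4, f = 0.03539, h_f = 186 m ≈ 184 m ✓

Q ≈ 2.51 L/s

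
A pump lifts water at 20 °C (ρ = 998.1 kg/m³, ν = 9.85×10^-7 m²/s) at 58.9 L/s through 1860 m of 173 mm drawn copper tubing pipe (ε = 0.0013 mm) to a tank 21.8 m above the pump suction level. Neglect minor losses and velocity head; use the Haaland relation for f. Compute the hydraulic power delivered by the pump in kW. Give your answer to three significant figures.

V = 4Q/(πD²) = 2.506 m/s; Re = 4.40×10^5; ε/D = 7.51×10^-6; f = 0.01344
h_f = f(L/D)V²/2g = 46.25 m
Total head H = z + h_f = 21.8 + 46.25 = 68.05 m
P_hyd = ρgQH = 998.1·9.81·0.0589·68.05 = 39.25 kW

P_hyd ≈ 39.2 kW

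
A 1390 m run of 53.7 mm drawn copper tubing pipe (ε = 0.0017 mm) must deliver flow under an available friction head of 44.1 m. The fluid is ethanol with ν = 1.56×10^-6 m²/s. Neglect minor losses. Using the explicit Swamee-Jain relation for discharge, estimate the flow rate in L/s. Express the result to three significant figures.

Swamee-Jain (Type II): Q = -0.965·√(gD⁵h_f/L)·ln[ε/(3.7D) + √(3.17ν²L/(gD³h_f))]
√(gD⁵h_f/L) = √(9.81·0.0537⁵·44.1/1390) = 3.728×10^-4
ε/(3.7D) = 8.56×10^-6; √(3.17ν²L/(gD³h_f)) = 4.00×10^-4
Q = -0.965·3.728×10^-4·ln(4.086×10^-4) = 0.002807 m³/s
Check: V = 1.24 m/s, Re = 4.27×10^4, f = 0.02164, h_f = 43.9 m ≈ 44.1 m ✓

Q ≈ 2.81 L/s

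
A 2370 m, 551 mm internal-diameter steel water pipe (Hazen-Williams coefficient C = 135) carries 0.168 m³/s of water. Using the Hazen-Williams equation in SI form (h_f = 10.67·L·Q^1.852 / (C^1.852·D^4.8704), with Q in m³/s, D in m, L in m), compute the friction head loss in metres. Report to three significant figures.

h_f = 10.67·2370·0.168^1.852 / (135^1.852·0.551^4.8704) = 1.921 m

h_f ≈ 1.92 m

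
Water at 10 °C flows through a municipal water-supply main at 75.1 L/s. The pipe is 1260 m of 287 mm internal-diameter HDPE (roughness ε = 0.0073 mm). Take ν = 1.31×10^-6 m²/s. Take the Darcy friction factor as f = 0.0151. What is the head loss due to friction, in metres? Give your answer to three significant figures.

h_f ≈ 4.55 m

V = 4Q/(πD²) = 4·0.0751/(π·0.287²) = 1.161 m/s
h_f = f(L/D)V²/(2g) = 0.01510·(1260/0.287)·1.161²/(2·9.81) = 4.553 m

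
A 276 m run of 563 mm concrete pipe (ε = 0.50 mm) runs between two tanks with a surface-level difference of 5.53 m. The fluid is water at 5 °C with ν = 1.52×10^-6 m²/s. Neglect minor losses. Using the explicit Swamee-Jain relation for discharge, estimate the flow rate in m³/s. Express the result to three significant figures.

Q ≈ 0.842 m³/s

Swamee-Jain (Type II): Q = -0.965·√(gD⁵h_f/L)·ln[ε/(3.7D) + √(3.17ν²L/(gD³h_f))]
√(gD⁵h_f/L) = √(9.81·0.563⁵·5.53/276) = 0.1054
ε/(3.7D) = 2.40×10^-4; √(3.17ν²L/(gD³h_f)) = 1.45×10^-5
Q = -0.965·0.1054·ln(2.545×10^-4) = 0.8421 m³/s
Check: V = 3.38 m/s, Re = 1.25×10^6, f = 0.01943, h_f = 5.55 m ≈ 5.53 m ✓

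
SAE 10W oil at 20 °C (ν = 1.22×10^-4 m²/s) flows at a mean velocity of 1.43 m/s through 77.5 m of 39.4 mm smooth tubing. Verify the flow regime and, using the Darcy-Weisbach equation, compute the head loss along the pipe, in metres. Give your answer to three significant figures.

h_f ≈ 28.4 m

Re = VD/ν = 1.43·0.03940/1.22×10^-4 = 462 → laminar (Re < 2300)
f = 64/Re = 0.1386
h_f = f(L/D)V²/(2g) = 0.1386·(77.5/0.03940)·1.43²/(2·9.81) = 28.41 m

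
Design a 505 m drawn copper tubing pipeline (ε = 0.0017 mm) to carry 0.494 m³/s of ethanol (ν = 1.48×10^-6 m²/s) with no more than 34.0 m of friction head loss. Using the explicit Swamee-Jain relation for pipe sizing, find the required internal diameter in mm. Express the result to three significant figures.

D ≈ 323 mm

Swamee-Jain (Type III): D = 0.66·[ε^1.25·(LQ²/(gh_f))^4.75 + ν·Q^9.4·(L/(gh_f))^5.2]^0.04
LQ²/(gh_f) = 0.3695; L/(gh_f) = 1.514
Term 1 = ε^1.25·(…)^4.75 = 5.42×10^-10; Term 2 = ν·Q^9.4·(…)^5.2 = 1.69×10^-8
D = 0.66·(5.42×10^-10 + 1.69×10^-8)^0.04 = 0.3230 m = 323 mm
Check: V = 6.03 m/s, Re = 1.32×10^6, f = 0.01125, h_f = 32.6 m ≈ 34.0 m ✓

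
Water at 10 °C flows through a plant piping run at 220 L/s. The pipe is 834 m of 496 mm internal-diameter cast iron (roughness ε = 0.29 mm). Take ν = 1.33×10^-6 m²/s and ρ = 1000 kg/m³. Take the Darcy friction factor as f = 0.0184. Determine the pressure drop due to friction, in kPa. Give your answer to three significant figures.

V = 4Q/(πD²) = 4·0.220/(π·0.496²) = 1.139 m/s
h_f = f(L/D)V²/(2g) = 0.01840·(834/0.496)·1.139²/(2·9.81) = 2.044 m
Δp = ρg·h_f = 1000·9.81·2.044 = 20.05 kPa

Δp ≈ 20.1 kPa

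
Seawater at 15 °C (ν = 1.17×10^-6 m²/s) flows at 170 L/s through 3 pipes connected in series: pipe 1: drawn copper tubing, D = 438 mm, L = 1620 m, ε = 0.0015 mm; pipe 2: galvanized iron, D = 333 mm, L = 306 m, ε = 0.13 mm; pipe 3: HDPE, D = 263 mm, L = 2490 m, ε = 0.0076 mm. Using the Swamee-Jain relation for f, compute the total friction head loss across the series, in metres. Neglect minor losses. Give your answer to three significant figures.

Pipe 1: V = 1.128 m/s, Re = 4.22×10^5, ε/D = 3.42×10^-6, f = 0.01354, h_1 = f(L/D)V²/2g = 3.250 m
Pipe 2: V = 1.952 m/s, Re = 5.56×10^5, ε/D = 3.90×10^-4, f = 0.01695, h_2 = f(L/D)V²/2g = 3.024 m
Pipe 3: V = 3.129 m/s, Re = 7.03×10^5, ε/D = 2.89×10^-5, f = 0.01287, h_3 = f(L/D)V²/2g = 60.83 m
Series → Q common, losses add: H = Σh = 67.10 m

H ≈ 67.1 m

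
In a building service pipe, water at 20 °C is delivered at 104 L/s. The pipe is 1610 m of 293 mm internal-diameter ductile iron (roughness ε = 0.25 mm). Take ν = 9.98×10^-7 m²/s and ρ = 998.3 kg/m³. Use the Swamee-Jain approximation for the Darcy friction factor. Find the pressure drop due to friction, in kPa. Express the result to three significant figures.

V = 4Q/(πD²) = 4·0.104/(π·0.293²) = 1.542 m/s
Re = VD/ν = 1.542·0.293/9.98×10^-7 = 4.53×10^5 → turbulent
ε/D = 0.25/293 = 8.53×10^-4
Swamee-Jain: f = 0.01976
h_f = f(L/D)V²/(2g) = 0.01976·(1610/0.293)·1.542²/(2·9.81) = 13.16 m
Δp = ρg·h_f = 998.3·9.81·13.16 = 128.9 kPa

Δp ≈ 129 kPa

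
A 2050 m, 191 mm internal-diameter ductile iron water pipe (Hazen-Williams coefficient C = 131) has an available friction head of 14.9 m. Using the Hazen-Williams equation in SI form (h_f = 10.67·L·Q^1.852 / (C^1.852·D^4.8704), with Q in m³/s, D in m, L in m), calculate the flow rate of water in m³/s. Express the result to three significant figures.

Q ≈ 0.0329 m³/s

Rearranging: Q = [h_f·C^1.852·D^4.8704 / (10.67·L)]^(1/1.852)
Q = [14.9·131^1.852·0.191^4.8704 / (10.67·2050)]^0.540 = 0.03286 m³/s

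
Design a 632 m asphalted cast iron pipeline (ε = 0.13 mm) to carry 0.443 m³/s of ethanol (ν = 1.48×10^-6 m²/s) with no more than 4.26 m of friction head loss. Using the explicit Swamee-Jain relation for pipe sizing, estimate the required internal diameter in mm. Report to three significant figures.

Swamee-Jain (Type III): D = 0.66·[ε^1.25·(LQ²/(gh_f))^4.75 + ν·Q^9.4·(L/(gh_f))^5.2]^0.04
LQ²/(gh_f) = 2.968; L/(gh_f) = 15.12
Term 1 = ε^1.25·(…)^4.75 = 0.00244; Term 2 = ν·Q^9.4·(…)^5.2 = 9.56×10^-4
D = 0.66·(0.00244 + 9.56×10^-4)^0.04 = 0.5257 m = 526 mm
Check: V = 2.04 m/s, Re = 7.25×10^5, f = 0.01553, h_f = 3.96 m ≈ 4.26 m ✓

D ≈ 526 mm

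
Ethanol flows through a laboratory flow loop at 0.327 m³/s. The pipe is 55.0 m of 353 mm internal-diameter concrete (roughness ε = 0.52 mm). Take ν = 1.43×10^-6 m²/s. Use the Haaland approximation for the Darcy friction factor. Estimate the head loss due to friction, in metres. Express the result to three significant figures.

V = 4Q/(πD²) = 4·0.327/(π·0.353²) = 3.341 m/s
Re = VD/ν = 3.341·0.353/1.43×10^-6 = 8.25×10^5 → turbulent
ε/D = 0.52/353 = 0.00147
Haaland: f = 0.02191
h_f = f(L/D)V²/(2g) = 0.02191·(55.0/0.353)·3.341²/(2·9.81) = 1.943 m

h_f ≈ 1.94 m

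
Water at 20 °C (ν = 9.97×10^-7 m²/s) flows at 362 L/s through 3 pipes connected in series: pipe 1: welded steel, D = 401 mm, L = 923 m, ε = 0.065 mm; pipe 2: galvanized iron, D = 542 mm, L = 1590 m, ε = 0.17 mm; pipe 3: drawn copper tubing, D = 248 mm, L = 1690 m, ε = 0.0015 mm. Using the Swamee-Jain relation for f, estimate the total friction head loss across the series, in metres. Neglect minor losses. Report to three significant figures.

H ≈ 228 m

Pipe 1: V = 2.866 m/s, Re = 1.15×10^6, ε/D = 1.62×10^-4, f = 0.01421, h_1 = f(L/D)V²/2g = 13.70 m
Pipe 2: V = 1.569 m/s, Re = 8.53×10^5, ε/D = 3.14×10^-4, f = 0.01599, h_2 = f(L/D)V²/2g = 5.885 m
Pipe 3: V = 7.494 m/s, Re = 1.86×10^6, ε/D = 6.05×10^-6, f = 0.01070, h_3 = f(L/D)V²/2g = 208.8 m
Series → Q common, losses add: H = Σh = 228.3 m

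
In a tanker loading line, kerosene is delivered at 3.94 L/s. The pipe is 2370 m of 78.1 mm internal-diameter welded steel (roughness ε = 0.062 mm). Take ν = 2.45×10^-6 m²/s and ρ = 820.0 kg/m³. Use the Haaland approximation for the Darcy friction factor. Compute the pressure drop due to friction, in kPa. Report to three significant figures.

Δp ≈ 217 kPa

V = 4Q/(πD²) = 4·0.00394/(π·0.0781²) = 0.8224 m/s
Re = VD/ν = 0.8224·0.0781/2.45×10^-6 = 2.62×10^4 → turbulent
ε/D = 0.062/78.1 = 7.94×10^-4
Haaland: f = 0.02580
h_f = f(L/D)V²/(2g) = 0.02580·(2370/0.0781)·0.8224²/(2·9.81) = 26.99 m
Δp = ρg·h_f = 820.0·9.81·26.99 = 217.2 kPa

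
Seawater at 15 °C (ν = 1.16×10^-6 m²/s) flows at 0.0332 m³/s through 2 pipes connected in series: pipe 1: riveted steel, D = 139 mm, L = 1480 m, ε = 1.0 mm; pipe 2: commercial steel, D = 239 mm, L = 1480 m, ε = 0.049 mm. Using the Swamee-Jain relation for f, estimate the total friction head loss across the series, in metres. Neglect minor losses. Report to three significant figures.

H ≈ 92.5 m

Pipe 1: V = 2.188 m/s, Re = 2.62×10^5, ε/D = 0.00719, f = 0.03443, h_1 = f(L/D)V²/2g = 89.45 m
Pipe 2: V = 0.7400 m/s, Re = 1.52×10^5, ε/D = 2.05×10^-4, f = 0.01782, h_2 = f(L/D)V²/2g = 3.080 m
Series → Q common, losses add: H = Σh = 92.53 m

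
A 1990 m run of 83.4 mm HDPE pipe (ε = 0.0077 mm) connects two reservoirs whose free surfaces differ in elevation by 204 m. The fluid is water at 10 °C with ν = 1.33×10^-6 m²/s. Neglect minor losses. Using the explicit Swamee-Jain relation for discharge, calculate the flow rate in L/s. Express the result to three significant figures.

Swamee-Jain (Type II): Q = -0.965·√(gD⁵h_f/L)·ln[ε/(3.7D) + √(3.17ν²L/(gD³h_f))]
√(gD⁵h_f/L) = √(9.81·0.0834⁵·204/1990) = 0.002014
ε/(3.7D) = 2.50×10^-5; √(3.17ν²L/(gD³h_f)) = 9.80×10^-5
Q = -0.965·0.002014·ln(1.230×10^-4) = 0.01750 m³/s
Check: V = 3.20 m/s, Re = 2.01×10^5, f = 0.01632, h_f = 204 m ≈ 204 m ✓

Q ≈ 17.5 L/s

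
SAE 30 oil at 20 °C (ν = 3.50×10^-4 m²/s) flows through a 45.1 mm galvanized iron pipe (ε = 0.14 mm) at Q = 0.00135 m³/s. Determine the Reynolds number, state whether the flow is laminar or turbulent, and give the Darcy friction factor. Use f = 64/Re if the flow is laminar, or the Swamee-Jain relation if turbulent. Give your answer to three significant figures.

V = 4Q/(πD²) = 0.8451 m/s
Re = VD/ν = 0.8451·0.0451/3.50×10^-4 = 109
Re < 2300 → laminar → f = 64/Re = 0.5877

Re ≈ 109; laminar; f = 64/Re ≈ 0.588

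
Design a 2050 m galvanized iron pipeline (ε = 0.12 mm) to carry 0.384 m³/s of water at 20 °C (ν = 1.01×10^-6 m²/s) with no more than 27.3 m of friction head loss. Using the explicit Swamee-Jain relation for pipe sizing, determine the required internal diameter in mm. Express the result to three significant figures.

Swamee-Jain (Type III): D = 0.66·[ε^1.25·(LQ²/(gh_f))^4.75 + ν·Q^9.4·(L/(gh_f))^5.2]^0.04
LQ²/(gh_f) = 1.129; L/(gh_f) = 7.655
Term 1 = ε^1.25·(…)^4.75 = 2.23×10^-5; Term 2 = ν·Q^9.4·(…)^5.2 = 4.94×10^-6
D = 0.66·(2.23×10^-5 + 4.94×10^-6)^0.04 = 0.4335 m = 433 mm
Check: V = 2.60 m/s, Re = 1.12×10^6, f = 0.01547, h_f = 25.2 m ≈ 27.3 m ✓

D ≈ 433 mm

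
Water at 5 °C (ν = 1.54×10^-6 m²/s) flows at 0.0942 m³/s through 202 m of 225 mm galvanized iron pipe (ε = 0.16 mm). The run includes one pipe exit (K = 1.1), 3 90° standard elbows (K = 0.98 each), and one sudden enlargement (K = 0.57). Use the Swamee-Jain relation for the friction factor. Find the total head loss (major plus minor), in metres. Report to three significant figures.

V = 4Q/(πD²) = 2.369 m/s; V²/2g = 0.2861 m
Re = 3.46×10^5, ε/D = 7.11×10^-4 → f = 0.01930 (Swamee-Jain)
Major: h_f = f(L/D)·V²/2g = 0.01930·897.8·0.2861 = 4.956 m
Minor: ΣK = 4.61; h_m = ΣK·V²/2g = 1.319 m
Total H_L = 4.956 + 1.319 = 6.275 m

H_L ≈ 6.28 m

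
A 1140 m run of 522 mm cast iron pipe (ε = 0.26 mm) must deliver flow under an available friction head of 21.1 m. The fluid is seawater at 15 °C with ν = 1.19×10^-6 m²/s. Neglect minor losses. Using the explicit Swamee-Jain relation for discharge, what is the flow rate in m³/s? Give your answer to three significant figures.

Swamee-Jain (Type II): Q = -0.965·√(gD⁵h_f/L)·ln[ε/(3.7D) + √(3.17ν²L/(gD³h_f))]
√(gD⁵h_f/L) = √(9.81·0.522⁵·21.1/1140) = 0.08389
ε/(3.7D) = 1.35×10^-4; √(3.17ν²L/(gD³h_f)) = 1.32×10^-5
Q = -0.965·0.08389·ln(1.478×10^-4) = 0.7140 m³/s
Check: V = 3.34 m/s, Re = 1.46×10^6, f = 0.01712, h_f = 21.2 m ≈ 21.1 m ✓

Q ≈ 0.714 m³/s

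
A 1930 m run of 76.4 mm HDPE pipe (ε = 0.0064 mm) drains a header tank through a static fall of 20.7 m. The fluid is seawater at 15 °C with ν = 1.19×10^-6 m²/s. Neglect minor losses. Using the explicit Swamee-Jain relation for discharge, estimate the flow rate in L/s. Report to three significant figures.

Swamee-Jain (Type II): Q = -0.965·√(gD⁵h_f/L)·ln[ε/(3.7D) + √(3.17ν²L/(gD³h_f))]
√(gD⁵h_f/L) = √(9.81·0.0764⁵·20.7/1930) = 5.233×10^-4
ε/(3.7D) = 2.26×10^-5; √(3.17ν²L/(gD³h_f)) = 3.09×10^-4
Q = -0.965·5.233×10^-4·ln(3.320×10^-4) = 0.004045 m³/s
Check: V = 0.882 m/s, Re = 5.67×10^4, f = 0.02055, h_f = 20.6 m ≈ 20.7 m ✓

Q ≈ 4.05 L/s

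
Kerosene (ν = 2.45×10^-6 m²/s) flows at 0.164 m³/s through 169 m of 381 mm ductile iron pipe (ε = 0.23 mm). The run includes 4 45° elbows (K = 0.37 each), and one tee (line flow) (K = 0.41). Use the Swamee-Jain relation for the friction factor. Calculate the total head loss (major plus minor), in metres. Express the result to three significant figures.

H_L ≈ 1.10 m

V = 4Q/(πD²) = 1.438 m/s; V²/2g = 0.1055 m
Re = 2.24×10^5, ε/D = 6.04×10^-4 → f = 0.01929 (Swamee-Jain)
Major: h_f = f(L/D)·V²/2g = 0.01929·443.6·0.1055 = 0.9023 m
Minor: ΣK = 1.89; h_m = ΣK·V²/2g = 0.1993 m
Total H_L = 0.9023 + 0.1993 = 1.102 m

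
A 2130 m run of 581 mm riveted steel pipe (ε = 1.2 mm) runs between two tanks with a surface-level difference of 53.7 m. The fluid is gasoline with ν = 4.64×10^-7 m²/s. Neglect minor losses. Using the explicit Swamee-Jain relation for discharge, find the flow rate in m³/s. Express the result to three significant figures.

Swamee-Jain (Type II): Q = -0.965·√(gD⁵h_f/L)·ln[ε/(3.7D) + √(3.17ν²L/(gD³h_f))]
√(gD⁵h_f/L) = √(9.81·0.581⁵·53.7/2130) = 0.1280
ε/(3.7D) = 5.58×10^-4; √(3.17ν²L/(gD³h_f)) = 3.75×10^-6
Q = -0.965·0.1280·ln(5.620×10^-4) = 0.9241 m³/s
Check: V = 3.49 m/s, Re = 4.36×10^6, f = 0.02369, h_f = 53.8 m ≈ 53.7 m ✓

Q ≈ 0.924 m³/s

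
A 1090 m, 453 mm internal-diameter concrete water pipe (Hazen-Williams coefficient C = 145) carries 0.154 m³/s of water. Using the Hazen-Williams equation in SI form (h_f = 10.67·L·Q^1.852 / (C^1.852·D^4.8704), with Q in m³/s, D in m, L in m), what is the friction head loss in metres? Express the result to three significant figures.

h_f ≈ 1.71 m

h_f = 10.67·1090·0.154^1.852 / (145^1.852·0.453^4.8704) = 1.710 m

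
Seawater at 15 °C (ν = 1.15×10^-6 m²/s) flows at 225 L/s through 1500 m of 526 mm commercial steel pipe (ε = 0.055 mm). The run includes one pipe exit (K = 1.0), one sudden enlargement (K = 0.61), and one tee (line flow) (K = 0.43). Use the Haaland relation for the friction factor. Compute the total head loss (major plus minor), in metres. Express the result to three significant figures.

V = 4Q/(πD²) = 1.035 m/s; V²/2g = 0.05464 m
Re = 4.74×10^5, ε/D = 1.05×10^-4 → f = 0.01440 (Haaland)
Major: h_f = f(L/D)·V²/2g = 0.01440·2852·0.05464 = 2.245 m
Minor: ΣK = 2.04; h_m = ΣK·V²/2g = 0.1115 m
Total H_L = 2.245 + 0.1115 = 2.356 m

H_L ≈ 2.36 m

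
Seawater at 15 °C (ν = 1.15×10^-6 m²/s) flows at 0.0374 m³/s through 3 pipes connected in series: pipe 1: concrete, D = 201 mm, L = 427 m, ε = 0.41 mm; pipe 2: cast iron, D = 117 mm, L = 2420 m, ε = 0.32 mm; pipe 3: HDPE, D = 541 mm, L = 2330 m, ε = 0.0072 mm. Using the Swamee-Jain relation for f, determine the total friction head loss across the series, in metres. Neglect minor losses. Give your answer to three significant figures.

H ≈ 336 m

Pipe 1: V = 1.179 m/s, Re = 2.06×10^5, ε/D = 0.00204, f = 0.02457, h_1 = f(L/D)V²/2g = 3.696 m
Pipe 2: V = 3.479 m/s, Re = 3.54×10^5, ε/D = 0.00274, f = 0.02604, h_2 = f(L/D)V²/2g = 332.2 m
Pipe 3: V = 0.1627 m/s, Re = 7.65×10^4, ε/D = 1.33×10^-5, f = 0.01897, h_3 = f(L/D)V²/2g = 0.1103 m
Series → Q common, losses add: H = Σh = 336.0 m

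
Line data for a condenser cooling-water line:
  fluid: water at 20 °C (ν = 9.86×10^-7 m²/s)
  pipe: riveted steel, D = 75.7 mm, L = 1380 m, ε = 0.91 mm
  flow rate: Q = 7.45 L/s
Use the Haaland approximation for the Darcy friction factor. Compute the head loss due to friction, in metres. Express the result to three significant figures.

h_f ≈ 104 m

V = 4Q/(πD²) = 4·0.00745/(π·0.0757²) = 1.655 m/s
Re = VD/ν = 1.655·0.0757/9.86×10^-7 = 1.27×10^5 → turbulent
ε/D = 0.91/75.7 = 0.0120
Haaland: f = 0.04086
h_f = f(L/D)V²/(2g) = 0.04086·(1380/0.0757)·1.655²/(2·9.81) = 104.0 m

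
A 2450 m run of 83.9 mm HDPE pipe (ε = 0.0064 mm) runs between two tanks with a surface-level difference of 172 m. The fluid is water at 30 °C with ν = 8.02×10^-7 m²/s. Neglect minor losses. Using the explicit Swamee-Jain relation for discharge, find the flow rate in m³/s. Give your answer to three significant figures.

Swamee-Jain (Type II): Q = -0.965·√(gD⁵h_f/L)·ln[ε/(3.7D) + √(3.17ν²L/(gD³h_f))]
√(gD⁵h_f/L) = √(9.81·0.0839⁵·172/2450) = 0.001692
ε/(3.7D) = 2.06×10^-5; √(3.17ν²L/(gD³h_f)) = 7.08×10^-5
Q = -0.965·0.001692·ln(9.142×10^-5) = 0.01519 m³/s
Check: V = 2.75 m/s, Re = 2.87×10^5, f = 0.01530, h_f = 172 m ≈ 172 m ✓

Q ≈ 0.0152 m³/s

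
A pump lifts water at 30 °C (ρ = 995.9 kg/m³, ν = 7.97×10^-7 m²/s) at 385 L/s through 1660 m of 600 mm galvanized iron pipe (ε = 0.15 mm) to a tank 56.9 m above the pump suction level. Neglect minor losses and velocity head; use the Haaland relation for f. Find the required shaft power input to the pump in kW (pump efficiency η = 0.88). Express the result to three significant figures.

V = 4Q/(πD²) = 1.362 m/s; Re = 1.03×10^6; ε/D = 2.50×10^-4; f = 0.01511
h_f = f(L/D)V²/2g = 3.950 m
Total head H = z + h_f = 56.9 + 3.950 = 60.85 m
P_hyd = ρgQH = 995.9·9.81·0.385·60.85 = 228.9 kW
P_shaft = P_hyd/η = 228.9/0.88 = 260.1 kW

P_shaft ≈ 260 kW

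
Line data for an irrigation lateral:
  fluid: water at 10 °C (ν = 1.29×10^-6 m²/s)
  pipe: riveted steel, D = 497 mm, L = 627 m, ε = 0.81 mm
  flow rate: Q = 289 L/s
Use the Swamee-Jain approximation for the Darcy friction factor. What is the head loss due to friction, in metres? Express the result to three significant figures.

V = 4Q/(πD²) = 4·0.289/(π·0.497²) = 1.490 m/s
Re = VD/ν = 1.490·0.497/1.29×10^-6 = 5.74×10^5 → turbulent
ε/D = 0.81/497 = 0.00163
Swamee-Jain: f = 0.02268
h_f = f(L/D)V²/(2g) = 0.02268·(627/0.497)·1.490²/(2·9.81) = 3.236 m

h_f ≈ 3.24 m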